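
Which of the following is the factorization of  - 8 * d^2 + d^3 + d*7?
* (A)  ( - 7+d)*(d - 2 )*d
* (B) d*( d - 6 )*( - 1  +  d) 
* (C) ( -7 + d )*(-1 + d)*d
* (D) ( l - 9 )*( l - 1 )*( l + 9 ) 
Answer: C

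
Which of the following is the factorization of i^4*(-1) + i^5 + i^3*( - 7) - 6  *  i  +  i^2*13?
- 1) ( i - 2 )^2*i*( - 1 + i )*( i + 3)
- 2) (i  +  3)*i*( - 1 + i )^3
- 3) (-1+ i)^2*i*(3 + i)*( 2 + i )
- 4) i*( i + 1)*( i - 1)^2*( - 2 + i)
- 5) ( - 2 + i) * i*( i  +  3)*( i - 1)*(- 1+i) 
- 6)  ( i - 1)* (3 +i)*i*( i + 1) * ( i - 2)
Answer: 5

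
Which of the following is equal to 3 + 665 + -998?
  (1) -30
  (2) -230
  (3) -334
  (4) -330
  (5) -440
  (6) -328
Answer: 4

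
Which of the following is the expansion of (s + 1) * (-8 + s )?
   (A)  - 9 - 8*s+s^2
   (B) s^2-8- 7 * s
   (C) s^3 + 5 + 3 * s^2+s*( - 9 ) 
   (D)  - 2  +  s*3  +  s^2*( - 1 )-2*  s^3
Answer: B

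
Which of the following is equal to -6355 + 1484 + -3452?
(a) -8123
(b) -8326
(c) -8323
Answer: c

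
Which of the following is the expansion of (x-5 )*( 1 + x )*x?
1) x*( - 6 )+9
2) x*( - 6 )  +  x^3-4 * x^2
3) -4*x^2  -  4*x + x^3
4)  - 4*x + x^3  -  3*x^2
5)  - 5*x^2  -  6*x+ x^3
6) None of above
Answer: 6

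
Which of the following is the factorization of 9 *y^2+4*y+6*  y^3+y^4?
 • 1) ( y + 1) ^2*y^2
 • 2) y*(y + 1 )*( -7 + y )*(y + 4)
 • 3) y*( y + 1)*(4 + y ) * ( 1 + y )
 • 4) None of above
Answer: 3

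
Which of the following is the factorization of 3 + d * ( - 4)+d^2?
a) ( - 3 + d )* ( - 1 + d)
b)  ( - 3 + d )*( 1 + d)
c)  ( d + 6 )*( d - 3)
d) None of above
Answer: a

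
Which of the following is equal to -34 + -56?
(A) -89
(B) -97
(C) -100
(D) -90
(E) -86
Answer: D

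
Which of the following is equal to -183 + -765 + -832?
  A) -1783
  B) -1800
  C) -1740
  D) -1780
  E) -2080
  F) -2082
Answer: D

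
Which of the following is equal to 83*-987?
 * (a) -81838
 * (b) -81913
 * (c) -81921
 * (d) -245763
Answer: c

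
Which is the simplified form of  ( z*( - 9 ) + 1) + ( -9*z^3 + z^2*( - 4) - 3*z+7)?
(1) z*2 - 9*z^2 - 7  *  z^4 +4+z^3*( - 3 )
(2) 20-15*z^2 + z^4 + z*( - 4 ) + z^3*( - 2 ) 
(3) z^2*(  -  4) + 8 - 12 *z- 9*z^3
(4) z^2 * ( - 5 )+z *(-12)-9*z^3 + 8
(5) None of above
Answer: 3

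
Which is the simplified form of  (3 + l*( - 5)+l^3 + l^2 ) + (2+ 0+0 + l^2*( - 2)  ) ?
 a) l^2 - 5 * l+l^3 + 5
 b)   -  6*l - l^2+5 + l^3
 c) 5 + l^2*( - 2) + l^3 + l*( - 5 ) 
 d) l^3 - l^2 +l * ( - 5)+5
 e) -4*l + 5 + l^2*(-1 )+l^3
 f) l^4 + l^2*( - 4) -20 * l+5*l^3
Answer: d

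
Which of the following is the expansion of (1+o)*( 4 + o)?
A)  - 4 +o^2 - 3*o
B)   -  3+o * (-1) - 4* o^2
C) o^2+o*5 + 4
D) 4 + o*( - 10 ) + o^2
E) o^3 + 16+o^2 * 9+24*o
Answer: C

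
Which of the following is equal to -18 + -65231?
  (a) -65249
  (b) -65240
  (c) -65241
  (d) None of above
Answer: a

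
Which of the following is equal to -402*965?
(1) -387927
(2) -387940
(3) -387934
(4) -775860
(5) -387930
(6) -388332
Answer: 5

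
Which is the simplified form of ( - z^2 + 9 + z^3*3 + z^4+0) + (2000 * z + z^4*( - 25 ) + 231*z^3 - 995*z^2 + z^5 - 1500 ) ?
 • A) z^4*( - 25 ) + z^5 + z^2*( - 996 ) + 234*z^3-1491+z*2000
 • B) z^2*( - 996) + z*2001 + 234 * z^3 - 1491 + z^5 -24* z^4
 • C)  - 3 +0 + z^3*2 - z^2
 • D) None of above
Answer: D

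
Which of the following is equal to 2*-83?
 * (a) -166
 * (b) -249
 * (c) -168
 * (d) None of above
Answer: a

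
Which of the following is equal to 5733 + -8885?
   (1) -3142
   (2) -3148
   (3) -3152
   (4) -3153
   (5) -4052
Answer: 3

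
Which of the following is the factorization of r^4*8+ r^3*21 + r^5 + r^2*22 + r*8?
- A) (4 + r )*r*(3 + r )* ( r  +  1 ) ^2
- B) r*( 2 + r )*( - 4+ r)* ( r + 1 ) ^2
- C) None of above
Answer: C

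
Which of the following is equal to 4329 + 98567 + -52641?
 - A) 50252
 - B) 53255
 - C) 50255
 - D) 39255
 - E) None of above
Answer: C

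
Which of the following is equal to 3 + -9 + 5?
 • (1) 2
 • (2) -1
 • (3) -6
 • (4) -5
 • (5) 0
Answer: 2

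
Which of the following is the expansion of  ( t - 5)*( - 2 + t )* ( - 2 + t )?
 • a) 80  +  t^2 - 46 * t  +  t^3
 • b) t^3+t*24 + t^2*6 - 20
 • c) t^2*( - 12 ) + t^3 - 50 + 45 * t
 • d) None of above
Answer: d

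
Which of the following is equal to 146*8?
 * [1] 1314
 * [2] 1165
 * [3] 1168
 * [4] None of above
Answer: 3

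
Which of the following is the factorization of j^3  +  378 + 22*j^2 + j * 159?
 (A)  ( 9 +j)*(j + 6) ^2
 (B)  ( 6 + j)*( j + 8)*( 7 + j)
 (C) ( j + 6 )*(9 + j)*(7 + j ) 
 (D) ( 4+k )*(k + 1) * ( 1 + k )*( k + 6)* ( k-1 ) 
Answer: C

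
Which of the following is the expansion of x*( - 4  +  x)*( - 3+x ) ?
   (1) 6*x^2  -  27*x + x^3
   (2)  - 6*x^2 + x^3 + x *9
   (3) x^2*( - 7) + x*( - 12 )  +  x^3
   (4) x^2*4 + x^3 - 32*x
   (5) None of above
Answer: 5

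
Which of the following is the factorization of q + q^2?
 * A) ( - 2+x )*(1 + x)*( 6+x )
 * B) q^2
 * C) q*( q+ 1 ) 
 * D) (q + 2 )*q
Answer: C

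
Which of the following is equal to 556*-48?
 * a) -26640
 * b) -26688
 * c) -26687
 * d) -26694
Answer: b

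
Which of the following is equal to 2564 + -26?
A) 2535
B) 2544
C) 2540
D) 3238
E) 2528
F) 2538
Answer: F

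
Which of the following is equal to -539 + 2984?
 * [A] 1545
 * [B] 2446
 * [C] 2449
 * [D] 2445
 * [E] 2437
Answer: D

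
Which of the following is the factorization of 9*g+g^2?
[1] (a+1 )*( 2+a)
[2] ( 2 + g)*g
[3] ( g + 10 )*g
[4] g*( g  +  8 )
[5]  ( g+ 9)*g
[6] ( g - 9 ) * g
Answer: 5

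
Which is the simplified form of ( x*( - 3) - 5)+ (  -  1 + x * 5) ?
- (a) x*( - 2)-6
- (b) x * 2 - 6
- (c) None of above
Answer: b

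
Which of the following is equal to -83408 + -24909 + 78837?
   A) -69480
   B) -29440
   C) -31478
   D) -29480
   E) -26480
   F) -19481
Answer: D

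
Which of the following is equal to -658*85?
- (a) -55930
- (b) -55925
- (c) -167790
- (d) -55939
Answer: a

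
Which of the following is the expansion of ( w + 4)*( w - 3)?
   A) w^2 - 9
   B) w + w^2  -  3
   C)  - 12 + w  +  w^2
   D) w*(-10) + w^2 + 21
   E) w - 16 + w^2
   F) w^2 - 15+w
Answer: C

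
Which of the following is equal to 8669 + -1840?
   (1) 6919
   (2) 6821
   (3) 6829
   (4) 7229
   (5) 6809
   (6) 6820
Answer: 3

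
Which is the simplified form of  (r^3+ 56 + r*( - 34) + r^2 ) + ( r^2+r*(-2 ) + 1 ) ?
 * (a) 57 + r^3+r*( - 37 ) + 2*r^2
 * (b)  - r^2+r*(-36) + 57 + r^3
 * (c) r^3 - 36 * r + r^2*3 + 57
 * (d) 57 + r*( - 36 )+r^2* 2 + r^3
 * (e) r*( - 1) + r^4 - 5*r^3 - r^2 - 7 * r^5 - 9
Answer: d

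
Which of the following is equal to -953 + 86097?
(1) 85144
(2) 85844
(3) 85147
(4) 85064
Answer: 1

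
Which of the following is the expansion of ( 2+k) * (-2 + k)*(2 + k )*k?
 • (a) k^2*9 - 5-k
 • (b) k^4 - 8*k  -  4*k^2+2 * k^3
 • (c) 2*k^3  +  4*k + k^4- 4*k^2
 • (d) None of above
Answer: b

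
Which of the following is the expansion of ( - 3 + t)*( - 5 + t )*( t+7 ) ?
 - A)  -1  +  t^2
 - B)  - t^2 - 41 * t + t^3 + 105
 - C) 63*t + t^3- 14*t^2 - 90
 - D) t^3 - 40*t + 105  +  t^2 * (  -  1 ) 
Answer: B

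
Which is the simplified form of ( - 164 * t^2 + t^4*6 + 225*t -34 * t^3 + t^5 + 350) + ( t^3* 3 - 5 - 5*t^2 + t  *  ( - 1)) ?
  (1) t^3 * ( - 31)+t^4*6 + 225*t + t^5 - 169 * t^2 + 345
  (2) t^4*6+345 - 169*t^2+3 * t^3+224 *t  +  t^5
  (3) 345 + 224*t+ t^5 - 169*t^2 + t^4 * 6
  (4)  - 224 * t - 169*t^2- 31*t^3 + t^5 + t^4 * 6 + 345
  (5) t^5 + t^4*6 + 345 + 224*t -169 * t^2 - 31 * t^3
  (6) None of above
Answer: 5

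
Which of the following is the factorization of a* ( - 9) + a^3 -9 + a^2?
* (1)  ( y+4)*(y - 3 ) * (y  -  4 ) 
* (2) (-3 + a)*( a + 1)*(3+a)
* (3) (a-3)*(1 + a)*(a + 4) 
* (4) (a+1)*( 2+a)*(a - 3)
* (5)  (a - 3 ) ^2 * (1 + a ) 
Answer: 2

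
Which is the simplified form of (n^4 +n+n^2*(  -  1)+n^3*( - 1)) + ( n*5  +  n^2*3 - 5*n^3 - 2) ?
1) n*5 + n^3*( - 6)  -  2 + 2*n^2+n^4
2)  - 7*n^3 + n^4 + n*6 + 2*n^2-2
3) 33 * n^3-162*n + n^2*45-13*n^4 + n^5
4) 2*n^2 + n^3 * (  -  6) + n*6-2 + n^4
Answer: 4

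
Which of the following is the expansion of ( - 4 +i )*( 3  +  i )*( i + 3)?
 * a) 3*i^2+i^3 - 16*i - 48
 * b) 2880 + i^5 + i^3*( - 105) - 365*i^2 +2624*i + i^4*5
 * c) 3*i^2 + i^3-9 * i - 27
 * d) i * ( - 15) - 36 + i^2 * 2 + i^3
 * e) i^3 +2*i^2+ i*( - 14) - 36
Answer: d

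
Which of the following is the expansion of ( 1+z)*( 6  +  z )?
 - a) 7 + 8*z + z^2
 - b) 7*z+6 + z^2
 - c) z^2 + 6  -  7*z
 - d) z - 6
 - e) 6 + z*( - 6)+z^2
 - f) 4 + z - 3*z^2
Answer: b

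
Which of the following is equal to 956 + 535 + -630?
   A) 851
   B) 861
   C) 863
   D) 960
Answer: B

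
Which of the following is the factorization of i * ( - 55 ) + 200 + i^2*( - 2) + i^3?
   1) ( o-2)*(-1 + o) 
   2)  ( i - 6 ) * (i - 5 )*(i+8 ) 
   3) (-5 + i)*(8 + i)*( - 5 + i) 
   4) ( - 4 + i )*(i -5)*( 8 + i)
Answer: 3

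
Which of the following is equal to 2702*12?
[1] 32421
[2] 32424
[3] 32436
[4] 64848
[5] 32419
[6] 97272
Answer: 2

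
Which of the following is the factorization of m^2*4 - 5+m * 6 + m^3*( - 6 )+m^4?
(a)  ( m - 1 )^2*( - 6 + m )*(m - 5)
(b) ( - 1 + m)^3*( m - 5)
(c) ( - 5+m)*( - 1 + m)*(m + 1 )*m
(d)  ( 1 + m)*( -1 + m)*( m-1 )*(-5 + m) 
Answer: d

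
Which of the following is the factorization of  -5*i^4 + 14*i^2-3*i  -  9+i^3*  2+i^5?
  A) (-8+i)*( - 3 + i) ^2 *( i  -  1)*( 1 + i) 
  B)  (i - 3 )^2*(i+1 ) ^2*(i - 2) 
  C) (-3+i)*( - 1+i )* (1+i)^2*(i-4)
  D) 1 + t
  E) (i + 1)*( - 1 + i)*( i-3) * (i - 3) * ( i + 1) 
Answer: E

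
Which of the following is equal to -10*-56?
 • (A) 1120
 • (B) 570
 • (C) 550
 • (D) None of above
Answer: D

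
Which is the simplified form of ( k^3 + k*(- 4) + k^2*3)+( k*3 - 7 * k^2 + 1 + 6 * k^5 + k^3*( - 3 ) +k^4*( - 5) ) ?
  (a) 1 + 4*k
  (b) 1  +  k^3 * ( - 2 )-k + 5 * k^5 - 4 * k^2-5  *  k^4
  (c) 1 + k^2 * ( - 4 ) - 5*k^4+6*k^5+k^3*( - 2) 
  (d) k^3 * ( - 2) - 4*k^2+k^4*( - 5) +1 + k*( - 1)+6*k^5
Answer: d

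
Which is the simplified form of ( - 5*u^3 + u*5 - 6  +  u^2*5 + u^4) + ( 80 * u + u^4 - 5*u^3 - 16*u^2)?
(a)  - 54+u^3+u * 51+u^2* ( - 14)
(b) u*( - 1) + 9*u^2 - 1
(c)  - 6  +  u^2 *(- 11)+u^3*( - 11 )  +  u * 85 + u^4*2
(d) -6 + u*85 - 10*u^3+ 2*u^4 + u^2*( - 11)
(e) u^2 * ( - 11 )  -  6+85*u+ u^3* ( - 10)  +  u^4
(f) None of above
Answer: d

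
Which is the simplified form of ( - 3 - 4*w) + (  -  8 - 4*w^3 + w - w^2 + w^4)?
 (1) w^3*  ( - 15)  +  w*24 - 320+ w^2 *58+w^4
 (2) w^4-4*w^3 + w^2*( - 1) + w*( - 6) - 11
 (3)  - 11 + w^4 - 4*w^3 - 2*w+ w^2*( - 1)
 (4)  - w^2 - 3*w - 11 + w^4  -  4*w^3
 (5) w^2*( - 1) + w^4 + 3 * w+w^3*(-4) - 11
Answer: 4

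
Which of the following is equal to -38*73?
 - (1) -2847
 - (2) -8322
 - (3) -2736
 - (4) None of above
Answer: 4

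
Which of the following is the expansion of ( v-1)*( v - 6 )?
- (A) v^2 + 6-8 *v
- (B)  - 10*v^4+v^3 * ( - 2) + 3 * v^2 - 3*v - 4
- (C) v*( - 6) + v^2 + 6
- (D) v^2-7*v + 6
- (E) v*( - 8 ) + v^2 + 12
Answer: D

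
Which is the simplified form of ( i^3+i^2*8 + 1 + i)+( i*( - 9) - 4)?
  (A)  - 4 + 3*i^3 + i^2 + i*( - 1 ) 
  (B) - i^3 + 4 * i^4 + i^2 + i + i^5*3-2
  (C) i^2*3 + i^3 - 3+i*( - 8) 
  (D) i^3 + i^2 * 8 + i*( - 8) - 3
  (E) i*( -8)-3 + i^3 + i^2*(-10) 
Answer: D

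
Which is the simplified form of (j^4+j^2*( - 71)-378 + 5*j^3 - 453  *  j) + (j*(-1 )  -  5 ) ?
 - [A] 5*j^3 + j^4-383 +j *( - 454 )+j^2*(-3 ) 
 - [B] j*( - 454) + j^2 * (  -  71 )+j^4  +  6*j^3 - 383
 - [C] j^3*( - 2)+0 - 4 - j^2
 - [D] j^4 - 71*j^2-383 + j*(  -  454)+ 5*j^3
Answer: D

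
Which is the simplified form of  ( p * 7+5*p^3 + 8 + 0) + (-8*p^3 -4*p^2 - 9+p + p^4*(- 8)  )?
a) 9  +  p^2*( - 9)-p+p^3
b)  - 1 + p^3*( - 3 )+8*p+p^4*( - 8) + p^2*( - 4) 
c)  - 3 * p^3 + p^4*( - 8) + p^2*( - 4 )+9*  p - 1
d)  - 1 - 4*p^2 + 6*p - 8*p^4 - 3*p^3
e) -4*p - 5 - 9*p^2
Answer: b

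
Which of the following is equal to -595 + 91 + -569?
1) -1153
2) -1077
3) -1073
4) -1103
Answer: 3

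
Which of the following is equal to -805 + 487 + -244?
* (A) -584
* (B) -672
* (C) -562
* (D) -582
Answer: C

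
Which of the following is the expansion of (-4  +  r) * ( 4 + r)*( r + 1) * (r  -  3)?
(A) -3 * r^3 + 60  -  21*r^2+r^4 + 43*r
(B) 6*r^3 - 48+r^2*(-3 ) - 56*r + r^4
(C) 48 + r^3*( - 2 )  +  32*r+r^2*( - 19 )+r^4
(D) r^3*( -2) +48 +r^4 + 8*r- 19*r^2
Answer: C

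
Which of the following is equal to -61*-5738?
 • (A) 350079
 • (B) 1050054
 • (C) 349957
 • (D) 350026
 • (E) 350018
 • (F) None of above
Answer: E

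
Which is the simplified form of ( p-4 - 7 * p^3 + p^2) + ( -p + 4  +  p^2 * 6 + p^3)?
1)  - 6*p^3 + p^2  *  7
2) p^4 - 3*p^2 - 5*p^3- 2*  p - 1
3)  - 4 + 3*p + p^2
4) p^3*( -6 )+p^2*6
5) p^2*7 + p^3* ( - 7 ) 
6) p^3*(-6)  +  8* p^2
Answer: 1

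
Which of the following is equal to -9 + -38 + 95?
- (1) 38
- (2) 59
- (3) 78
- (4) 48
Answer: 4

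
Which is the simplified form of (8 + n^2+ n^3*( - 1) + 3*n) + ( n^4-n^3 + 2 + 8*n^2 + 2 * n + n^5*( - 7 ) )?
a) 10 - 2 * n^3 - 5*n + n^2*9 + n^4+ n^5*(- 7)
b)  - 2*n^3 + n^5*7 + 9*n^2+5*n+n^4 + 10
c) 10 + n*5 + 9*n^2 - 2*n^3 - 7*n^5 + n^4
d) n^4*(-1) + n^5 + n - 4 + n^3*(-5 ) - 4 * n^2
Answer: c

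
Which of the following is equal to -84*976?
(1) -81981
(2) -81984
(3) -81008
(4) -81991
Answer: 2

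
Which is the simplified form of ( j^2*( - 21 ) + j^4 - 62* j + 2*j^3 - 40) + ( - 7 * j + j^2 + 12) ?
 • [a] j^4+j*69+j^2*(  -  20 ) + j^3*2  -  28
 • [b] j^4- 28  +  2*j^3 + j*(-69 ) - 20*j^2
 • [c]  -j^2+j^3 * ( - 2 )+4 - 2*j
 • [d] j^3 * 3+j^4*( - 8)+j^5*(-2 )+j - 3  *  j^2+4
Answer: b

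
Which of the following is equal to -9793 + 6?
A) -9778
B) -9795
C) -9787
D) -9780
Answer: C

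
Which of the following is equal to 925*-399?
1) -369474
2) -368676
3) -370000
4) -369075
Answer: 4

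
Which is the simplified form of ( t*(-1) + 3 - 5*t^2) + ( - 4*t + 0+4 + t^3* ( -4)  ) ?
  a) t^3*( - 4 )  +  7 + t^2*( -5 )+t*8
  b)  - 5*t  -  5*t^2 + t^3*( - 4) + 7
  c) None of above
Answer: b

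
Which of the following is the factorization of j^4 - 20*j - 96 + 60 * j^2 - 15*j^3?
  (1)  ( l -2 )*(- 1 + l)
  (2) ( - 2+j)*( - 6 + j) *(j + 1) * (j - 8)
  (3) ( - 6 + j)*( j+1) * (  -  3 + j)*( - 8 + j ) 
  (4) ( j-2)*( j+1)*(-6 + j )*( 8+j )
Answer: 2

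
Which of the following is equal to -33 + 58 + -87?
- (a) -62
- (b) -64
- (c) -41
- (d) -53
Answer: a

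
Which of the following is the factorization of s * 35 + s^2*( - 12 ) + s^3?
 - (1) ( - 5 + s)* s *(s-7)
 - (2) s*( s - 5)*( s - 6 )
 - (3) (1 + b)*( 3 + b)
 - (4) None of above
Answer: 1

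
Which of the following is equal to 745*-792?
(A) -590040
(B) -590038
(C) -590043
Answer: A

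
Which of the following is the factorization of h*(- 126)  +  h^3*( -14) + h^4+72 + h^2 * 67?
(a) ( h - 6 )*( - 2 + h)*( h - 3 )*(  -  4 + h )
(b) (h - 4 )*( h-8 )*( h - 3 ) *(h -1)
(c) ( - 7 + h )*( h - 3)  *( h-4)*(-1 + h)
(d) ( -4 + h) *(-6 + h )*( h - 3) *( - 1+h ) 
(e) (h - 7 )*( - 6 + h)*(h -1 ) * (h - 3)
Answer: d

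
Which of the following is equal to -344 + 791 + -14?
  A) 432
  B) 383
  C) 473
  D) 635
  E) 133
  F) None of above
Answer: F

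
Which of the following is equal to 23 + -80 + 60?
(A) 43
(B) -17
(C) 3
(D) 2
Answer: C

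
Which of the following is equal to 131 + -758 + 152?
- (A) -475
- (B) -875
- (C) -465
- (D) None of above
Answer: A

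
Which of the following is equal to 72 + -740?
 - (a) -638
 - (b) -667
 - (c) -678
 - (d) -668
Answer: d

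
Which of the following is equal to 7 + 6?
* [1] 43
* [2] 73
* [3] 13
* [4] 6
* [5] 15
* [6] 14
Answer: 3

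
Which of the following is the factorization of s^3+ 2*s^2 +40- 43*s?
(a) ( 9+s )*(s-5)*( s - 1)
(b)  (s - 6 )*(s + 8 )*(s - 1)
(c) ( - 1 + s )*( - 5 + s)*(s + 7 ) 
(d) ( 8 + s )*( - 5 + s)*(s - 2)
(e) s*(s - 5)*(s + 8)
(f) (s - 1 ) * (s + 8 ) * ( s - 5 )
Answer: f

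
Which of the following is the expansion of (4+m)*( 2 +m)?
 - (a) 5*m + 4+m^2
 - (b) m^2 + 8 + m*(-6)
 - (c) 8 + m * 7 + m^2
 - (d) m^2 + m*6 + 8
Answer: d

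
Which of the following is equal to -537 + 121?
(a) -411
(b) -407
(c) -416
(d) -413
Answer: c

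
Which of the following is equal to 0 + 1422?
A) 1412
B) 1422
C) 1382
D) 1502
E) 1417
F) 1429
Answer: B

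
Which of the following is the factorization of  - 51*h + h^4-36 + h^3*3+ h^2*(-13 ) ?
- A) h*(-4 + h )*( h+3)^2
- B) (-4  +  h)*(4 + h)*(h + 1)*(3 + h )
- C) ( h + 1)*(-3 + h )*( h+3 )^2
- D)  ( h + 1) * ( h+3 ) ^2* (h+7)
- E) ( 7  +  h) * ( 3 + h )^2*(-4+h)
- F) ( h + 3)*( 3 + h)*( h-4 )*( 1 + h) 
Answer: F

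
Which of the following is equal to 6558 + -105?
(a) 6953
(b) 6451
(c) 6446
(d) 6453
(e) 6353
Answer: d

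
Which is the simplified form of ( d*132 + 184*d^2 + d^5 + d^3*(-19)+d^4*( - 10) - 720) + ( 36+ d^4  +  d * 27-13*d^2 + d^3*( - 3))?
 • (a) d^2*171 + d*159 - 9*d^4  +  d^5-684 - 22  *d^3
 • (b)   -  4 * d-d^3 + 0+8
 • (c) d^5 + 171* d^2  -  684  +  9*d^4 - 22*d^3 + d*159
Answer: a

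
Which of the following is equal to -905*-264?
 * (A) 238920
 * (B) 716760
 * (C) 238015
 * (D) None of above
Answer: A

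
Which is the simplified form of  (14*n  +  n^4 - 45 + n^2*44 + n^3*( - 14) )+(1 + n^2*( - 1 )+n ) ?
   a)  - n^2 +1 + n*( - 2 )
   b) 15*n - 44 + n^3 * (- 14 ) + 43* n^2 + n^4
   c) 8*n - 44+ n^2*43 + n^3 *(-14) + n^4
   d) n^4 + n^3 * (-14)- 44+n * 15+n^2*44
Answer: b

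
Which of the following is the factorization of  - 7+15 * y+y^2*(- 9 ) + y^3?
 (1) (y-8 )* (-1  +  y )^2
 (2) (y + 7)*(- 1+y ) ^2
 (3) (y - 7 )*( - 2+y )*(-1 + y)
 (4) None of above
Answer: 4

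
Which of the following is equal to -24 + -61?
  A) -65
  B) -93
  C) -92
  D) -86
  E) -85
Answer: E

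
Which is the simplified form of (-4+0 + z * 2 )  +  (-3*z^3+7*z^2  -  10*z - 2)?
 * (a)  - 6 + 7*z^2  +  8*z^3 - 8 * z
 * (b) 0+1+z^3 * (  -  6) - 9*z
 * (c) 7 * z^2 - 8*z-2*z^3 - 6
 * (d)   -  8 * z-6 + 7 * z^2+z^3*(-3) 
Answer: d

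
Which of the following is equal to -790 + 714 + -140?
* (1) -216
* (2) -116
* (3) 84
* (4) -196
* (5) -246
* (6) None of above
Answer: 1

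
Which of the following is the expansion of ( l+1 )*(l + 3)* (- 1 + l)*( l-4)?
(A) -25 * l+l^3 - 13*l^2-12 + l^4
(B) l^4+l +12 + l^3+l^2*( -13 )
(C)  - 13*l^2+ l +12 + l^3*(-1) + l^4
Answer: C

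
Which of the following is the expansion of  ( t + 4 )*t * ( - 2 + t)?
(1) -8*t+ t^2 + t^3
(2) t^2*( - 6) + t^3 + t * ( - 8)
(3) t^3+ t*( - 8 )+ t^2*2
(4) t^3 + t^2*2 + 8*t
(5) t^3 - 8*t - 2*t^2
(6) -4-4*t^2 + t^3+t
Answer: 3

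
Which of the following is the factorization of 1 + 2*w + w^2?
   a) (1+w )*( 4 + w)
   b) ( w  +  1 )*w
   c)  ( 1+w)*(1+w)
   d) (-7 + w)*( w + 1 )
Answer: c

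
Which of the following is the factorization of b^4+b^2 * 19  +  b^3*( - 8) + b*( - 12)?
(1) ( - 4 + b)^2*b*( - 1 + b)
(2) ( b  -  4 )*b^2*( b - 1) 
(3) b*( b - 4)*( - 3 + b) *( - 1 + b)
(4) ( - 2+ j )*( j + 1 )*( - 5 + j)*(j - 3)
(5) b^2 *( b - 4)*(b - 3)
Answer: 3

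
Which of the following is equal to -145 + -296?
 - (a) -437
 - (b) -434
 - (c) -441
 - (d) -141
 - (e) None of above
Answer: c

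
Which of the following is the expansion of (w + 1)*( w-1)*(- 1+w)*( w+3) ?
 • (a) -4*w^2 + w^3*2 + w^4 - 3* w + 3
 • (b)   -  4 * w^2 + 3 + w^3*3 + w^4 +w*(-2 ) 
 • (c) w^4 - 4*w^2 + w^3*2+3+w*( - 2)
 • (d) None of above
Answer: c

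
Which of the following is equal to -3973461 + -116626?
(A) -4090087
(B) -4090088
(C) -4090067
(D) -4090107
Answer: A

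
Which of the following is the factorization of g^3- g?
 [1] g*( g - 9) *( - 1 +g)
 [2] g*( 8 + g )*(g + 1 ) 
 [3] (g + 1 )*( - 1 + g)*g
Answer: 3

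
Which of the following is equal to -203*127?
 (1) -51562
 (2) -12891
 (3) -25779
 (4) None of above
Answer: 4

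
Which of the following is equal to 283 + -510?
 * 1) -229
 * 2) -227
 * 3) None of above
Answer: 2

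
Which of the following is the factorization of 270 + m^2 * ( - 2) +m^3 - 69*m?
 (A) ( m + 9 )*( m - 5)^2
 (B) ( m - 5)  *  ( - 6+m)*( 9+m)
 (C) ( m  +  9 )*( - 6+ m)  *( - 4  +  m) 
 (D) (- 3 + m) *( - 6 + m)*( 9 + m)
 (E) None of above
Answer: B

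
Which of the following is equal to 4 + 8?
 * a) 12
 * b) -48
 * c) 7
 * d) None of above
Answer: a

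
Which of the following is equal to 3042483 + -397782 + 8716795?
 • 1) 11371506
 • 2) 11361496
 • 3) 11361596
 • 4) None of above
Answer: 2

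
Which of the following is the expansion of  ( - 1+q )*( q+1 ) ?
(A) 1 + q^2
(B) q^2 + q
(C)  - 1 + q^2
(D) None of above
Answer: C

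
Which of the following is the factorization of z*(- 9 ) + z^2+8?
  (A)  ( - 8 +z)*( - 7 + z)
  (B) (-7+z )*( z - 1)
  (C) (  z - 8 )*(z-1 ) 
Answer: C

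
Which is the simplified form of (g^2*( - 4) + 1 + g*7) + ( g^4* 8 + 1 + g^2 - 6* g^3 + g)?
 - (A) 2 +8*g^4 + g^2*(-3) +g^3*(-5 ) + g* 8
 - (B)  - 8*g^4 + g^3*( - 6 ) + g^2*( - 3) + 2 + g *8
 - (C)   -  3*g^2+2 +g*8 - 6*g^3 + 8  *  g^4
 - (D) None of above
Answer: C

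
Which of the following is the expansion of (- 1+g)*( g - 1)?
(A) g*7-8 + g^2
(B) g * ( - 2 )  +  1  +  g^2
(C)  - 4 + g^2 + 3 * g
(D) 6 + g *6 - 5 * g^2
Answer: B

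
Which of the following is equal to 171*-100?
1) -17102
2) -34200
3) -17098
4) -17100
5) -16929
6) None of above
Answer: 4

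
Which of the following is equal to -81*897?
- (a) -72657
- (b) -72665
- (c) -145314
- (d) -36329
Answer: a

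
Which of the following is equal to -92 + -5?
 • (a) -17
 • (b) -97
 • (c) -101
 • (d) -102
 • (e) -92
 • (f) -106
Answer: b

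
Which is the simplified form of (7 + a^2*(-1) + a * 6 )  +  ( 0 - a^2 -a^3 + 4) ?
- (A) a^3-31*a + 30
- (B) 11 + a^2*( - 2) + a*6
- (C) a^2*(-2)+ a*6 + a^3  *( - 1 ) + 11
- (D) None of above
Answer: C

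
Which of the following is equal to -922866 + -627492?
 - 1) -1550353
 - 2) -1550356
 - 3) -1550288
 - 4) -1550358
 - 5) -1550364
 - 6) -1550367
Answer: 4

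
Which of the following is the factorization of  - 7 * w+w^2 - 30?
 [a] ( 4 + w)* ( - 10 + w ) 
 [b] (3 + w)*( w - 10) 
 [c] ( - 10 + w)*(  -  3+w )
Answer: b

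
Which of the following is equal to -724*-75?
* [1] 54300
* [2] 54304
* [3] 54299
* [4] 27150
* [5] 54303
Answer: 1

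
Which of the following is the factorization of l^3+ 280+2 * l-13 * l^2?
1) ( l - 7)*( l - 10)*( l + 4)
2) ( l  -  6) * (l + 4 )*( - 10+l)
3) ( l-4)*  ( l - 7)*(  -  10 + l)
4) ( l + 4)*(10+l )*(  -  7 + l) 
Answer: 1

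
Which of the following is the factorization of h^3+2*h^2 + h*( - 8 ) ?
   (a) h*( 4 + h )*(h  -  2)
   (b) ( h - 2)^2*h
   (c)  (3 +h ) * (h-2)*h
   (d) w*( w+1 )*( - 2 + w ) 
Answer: a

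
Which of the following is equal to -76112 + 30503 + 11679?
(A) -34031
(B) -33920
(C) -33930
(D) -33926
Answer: C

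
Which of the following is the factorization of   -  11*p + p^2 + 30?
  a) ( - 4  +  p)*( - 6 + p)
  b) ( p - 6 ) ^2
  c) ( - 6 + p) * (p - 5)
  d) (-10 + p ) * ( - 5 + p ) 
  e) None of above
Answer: c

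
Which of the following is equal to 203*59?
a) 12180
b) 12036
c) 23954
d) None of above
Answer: d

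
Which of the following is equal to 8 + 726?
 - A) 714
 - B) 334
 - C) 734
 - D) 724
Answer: C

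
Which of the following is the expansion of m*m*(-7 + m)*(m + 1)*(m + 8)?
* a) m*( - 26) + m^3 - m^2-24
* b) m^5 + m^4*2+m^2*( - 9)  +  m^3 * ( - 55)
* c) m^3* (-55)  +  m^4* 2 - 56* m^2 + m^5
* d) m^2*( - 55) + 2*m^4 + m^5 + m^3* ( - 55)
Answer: c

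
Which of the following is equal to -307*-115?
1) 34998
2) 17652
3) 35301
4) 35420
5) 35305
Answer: 5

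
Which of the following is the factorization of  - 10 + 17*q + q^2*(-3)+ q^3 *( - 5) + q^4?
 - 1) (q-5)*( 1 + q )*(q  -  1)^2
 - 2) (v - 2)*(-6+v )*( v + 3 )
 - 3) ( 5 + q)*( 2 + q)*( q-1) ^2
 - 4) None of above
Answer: 4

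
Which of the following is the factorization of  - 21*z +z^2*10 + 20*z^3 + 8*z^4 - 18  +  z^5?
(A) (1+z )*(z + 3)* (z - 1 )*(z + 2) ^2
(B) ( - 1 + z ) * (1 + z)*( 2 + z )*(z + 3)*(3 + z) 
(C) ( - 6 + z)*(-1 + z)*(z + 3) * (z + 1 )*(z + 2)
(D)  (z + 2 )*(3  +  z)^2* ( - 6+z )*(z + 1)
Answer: B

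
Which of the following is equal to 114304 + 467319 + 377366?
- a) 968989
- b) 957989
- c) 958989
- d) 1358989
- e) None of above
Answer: c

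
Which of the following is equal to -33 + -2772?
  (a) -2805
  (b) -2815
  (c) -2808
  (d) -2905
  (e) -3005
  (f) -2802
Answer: a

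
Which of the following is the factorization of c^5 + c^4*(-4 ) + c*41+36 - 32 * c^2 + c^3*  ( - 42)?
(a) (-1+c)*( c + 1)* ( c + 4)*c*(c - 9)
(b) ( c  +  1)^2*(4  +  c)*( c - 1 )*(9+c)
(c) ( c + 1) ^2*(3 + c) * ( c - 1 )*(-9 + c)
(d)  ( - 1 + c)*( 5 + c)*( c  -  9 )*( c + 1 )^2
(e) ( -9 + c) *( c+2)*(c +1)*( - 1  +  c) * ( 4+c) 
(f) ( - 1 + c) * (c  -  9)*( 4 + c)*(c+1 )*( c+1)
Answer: f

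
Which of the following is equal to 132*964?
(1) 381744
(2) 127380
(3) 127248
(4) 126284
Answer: 3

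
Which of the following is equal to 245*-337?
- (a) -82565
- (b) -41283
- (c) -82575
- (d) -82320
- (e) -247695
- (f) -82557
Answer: a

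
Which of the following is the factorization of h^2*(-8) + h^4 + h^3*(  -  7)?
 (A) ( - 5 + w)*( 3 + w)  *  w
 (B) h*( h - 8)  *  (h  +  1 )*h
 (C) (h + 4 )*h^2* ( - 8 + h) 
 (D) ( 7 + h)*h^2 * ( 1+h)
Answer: B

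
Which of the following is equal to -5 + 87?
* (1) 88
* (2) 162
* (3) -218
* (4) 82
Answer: 4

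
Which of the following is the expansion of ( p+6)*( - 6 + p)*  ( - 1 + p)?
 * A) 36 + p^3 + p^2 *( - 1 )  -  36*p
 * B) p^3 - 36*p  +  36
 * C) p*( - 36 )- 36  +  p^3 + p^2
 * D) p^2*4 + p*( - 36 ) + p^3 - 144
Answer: A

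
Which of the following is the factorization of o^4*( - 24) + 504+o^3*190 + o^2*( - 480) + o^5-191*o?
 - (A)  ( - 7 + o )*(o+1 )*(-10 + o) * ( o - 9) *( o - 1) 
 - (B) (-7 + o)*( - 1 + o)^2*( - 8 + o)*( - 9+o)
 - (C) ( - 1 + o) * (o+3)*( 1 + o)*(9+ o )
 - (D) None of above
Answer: D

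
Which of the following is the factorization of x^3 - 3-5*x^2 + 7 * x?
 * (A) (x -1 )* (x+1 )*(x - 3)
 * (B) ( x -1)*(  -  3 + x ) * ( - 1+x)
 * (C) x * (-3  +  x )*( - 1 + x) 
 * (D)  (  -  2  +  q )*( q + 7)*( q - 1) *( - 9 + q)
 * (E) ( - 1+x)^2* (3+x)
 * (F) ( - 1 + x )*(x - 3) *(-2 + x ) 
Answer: B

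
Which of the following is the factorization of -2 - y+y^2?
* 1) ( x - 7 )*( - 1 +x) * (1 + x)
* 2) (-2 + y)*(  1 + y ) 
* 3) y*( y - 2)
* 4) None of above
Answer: 2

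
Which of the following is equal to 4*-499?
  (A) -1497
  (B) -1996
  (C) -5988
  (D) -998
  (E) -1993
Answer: B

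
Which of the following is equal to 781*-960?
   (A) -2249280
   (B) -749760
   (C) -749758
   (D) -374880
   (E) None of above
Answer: B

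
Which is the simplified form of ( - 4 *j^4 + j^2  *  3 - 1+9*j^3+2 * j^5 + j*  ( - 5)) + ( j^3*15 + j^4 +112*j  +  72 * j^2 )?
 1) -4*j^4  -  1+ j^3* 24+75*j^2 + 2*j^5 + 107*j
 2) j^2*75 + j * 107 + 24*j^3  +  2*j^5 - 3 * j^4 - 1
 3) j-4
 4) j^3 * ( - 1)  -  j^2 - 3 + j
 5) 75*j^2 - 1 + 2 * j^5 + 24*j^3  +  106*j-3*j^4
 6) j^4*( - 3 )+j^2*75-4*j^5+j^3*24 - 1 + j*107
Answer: 2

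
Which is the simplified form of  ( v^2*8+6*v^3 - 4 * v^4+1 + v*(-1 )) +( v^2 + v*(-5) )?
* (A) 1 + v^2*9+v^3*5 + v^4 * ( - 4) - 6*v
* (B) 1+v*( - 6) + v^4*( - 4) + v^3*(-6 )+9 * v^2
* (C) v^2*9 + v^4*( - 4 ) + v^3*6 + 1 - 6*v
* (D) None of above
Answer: C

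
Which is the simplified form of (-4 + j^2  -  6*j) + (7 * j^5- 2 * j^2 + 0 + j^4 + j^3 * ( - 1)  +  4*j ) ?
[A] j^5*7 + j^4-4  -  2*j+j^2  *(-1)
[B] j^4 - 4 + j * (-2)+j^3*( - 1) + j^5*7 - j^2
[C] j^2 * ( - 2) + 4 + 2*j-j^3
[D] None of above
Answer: B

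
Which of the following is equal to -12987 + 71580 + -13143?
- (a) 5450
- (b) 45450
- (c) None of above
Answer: b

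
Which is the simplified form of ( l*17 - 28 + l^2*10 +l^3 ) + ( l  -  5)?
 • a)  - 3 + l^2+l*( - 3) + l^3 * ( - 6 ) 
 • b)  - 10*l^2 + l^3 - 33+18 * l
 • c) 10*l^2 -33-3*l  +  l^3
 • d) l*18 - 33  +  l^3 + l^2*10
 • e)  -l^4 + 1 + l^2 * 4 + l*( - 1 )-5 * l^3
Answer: d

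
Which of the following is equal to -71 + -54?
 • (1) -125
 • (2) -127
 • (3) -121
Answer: 1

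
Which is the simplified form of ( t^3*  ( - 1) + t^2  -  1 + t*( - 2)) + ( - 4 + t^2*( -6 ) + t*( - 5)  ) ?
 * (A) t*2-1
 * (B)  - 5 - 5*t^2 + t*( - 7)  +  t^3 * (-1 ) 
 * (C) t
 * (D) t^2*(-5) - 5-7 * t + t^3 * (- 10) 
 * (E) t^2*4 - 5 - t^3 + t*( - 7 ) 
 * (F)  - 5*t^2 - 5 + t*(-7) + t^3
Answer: B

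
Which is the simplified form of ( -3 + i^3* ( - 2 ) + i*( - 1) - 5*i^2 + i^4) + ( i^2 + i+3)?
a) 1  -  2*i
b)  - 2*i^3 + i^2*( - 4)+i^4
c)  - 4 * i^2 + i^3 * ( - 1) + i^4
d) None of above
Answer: b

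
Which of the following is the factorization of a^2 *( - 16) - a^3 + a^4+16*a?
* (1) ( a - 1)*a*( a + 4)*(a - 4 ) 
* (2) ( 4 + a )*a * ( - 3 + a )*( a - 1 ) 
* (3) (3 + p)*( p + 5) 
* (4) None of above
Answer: 1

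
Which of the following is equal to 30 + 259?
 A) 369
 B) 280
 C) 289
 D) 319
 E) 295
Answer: C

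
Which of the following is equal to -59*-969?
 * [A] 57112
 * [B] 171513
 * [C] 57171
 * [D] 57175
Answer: C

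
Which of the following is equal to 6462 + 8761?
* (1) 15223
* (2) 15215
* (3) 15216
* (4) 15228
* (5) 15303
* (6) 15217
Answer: 1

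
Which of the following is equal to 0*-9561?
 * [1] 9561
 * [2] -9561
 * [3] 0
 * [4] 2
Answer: 3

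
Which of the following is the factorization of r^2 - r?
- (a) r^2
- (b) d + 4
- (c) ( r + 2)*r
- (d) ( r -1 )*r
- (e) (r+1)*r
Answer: d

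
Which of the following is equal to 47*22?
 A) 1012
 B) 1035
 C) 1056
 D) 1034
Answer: D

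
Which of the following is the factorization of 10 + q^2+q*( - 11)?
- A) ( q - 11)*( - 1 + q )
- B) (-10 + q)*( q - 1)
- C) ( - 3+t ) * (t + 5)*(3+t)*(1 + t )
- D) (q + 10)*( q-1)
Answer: B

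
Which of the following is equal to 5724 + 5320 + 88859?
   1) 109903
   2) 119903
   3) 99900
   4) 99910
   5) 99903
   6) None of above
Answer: 5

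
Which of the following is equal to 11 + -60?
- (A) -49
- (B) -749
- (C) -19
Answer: A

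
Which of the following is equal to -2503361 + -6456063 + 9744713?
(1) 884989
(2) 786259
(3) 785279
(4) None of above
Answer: 4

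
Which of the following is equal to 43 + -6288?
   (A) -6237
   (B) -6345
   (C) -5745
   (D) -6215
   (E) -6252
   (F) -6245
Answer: F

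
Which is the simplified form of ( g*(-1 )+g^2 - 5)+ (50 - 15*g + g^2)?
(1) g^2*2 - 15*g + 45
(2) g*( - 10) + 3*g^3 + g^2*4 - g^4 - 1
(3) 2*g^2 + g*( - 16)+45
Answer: 3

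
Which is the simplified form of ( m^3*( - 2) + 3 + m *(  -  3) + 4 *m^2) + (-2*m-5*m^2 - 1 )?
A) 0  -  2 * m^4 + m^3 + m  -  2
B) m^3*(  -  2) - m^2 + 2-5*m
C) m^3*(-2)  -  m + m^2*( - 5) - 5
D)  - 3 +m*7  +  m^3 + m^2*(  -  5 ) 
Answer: B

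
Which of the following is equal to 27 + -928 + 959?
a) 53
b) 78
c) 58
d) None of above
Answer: c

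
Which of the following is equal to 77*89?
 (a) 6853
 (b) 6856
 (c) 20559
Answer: a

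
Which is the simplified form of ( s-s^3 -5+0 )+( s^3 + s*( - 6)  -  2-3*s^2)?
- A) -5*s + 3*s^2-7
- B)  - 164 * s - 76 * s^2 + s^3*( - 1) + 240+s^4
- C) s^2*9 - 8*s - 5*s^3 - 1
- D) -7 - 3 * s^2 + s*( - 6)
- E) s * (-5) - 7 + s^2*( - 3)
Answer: E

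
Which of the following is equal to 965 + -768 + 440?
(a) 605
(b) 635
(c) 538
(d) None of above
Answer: d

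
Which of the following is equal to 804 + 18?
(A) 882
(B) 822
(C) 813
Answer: B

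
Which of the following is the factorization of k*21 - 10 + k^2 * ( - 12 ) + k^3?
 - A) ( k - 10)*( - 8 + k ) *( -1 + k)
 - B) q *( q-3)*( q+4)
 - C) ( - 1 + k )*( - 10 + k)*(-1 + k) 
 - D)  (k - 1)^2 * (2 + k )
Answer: C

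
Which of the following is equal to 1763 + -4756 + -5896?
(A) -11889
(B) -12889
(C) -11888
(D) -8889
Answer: D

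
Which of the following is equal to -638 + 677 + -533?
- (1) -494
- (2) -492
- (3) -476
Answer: 1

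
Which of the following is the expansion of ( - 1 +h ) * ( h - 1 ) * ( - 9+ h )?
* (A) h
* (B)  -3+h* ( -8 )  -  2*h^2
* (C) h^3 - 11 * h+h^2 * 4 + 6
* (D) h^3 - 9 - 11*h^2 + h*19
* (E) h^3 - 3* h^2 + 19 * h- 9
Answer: D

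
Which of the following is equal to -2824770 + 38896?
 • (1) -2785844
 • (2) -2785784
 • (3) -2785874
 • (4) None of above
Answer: 3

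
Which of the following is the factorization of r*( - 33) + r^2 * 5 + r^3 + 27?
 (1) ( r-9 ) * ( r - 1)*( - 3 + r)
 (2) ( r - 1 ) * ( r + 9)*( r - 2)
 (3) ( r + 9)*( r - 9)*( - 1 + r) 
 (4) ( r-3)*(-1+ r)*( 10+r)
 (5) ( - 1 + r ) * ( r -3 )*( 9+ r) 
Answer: 5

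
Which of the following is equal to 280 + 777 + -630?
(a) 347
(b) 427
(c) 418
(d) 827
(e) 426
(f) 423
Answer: b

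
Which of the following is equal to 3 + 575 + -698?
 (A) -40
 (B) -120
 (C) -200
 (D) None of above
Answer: B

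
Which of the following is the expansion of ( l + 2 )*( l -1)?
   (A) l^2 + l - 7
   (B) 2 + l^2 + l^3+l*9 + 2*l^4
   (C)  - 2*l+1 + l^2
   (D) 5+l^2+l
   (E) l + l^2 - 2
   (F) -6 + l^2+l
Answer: E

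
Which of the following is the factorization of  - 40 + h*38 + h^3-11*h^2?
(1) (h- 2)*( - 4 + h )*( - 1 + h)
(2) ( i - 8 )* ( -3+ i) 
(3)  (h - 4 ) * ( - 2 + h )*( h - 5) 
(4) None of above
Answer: 3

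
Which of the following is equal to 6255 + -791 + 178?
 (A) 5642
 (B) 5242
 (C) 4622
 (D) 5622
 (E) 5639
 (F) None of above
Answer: A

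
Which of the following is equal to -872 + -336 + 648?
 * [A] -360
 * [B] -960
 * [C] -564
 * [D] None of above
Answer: D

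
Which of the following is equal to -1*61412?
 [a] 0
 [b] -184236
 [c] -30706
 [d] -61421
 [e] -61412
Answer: e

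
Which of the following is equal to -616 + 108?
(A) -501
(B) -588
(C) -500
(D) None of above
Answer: D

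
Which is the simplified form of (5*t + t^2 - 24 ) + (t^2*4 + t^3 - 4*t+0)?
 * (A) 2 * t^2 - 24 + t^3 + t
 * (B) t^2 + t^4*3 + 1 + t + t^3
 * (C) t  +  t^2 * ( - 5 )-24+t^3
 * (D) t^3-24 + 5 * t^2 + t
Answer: D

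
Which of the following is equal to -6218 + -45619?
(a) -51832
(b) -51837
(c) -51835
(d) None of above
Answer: b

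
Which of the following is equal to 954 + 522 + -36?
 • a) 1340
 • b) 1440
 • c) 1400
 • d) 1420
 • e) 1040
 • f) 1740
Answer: b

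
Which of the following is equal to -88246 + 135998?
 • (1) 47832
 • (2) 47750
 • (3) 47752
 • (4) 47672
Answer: 3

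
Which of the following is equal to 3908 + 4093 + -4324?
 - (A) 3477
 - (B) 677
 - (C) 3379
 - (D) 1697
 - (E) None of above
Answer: E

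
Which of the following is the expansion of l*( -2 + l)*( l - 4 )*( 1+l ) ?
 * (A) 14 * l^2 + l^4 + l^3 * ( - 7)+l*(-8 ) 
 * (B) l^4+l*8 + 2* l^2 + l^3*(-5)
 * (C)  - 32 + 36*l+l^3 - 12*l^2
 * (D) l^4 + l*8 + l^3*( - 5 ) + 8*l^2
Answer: B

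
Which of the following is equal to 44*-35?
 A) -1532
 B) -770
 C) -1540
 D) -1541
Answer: C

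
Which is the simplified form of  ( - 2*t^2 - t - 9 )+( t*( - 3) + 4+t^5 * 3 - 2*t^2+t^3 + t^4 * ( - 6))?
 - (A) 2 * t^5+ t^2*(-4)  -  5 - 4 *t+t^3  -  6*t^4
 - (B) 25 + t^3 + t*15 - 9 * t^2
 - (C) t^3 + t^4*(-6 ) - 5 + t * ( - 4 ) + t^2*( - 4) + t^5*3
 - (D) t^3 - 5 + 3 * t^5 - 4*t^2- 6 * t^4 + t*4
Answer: C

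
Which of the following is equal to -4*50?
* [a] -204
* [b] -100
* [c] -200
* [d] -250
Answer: c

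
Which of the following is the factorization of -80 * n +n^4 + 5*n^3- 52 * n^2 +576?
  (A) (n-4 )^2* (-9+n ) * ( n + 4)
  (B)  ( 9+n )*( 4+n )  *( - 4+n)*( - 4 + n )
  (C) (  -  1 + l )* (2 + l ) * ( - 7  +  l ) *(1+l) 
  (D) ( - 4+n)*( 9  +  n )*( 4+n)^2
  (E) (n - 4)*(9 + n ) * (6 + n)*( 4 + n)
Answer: B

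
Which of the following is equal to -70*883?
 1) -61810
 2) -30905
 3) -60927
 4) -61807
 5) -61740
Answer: 1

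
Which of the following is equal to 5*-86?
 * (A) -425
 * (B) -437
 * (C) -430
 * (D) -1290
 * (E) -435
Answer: C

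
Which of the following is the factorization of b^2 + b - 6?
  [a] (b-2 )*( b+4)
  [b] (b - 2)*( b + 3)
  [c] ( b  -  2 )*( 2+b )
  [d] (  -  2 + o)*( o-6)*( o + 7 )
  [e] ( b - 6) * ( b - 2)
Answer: b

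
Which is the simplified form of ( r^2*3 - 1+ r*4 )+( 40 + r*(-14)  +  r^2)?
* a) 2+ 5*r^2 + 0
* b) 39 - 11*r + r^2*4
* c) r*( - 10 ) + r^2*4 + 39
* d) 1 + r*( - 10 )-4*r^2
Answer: c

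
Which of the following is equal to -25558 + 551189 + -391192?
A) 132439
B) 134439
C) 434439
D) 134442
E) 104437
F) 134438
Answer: B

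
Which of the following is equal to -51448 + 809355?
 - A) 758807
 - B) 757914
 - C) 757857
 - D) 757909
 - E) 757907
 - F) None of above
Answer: E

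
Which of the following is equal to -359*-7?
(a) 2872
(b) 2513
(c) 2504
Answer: b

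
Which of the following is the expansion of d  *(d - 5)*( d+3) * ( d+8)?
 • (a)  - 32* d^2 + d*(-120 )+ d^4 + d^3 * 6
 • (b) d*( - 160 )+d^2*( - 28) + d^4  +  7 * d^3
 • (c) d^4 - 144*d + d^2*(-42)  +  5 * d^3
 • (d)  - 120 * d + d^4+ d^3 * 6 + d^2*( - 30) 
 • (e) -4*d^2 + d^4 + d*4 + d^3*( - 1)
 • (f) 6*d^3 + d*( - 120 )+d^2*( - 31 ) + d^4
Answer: f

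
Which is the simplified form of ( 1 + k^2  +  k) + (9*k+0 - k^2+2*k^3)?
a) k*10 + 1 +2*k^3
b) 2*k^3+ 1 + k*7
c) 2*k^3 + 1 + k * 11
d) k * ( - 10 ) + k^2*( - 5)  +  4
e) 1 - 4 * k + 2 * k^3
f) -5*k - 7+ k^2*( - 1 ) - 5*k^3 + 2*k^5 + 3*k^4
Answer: a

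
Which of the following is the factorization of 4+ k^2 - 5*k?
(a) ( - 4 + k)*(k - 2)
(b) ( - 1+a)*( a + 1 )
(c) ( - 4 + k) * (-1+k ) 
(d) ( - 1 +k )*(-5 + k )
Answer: c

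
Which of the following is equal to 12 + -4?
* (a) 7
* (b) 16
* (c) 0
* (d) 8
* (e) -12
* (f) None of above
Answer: d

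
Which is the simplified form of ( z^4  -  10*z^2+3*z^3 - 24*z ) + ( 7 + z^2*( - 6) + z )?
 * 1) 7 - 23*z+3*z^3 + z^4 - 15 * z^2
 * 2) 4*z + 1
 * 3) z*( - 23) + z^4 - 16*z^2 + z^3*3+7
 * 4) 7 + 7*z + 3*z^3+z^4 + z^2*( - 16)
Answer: 3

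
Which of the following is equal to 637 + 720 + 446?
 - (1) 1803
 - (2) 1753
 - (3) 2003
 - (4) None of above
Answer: 1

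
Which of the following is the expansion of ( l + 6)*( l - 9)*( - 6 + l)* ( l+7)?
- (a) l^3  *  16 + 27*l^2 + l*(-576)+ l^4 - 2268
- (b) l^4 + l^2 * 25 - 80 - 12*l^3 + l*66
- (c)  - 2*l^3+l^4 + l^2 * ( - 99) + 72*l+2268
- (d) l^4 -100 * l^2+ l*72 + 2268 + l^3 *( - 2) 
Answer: c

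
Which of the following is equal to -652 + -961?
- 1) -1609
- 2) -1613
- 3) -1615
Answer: 2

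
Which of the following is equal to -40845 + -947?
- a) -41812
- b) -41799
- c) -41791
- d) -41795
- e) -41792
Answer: e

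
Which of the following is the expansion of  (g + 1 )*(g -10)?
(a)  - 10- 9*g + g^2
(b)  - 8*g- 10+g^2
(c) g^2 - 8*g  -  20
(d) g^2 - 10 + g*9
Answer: a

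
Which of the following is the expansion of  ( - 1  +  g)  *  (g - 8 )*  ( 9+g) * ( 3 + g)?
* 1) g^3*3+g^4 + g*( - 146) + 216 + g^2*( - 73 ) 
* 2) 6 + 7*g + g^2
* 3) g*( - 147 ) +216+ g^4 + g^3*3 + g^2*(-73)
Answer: 3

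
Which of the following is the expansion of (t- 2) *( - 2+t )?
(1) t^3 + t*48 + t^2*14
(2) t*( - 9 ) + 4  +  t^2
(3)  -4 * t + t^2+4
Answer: 3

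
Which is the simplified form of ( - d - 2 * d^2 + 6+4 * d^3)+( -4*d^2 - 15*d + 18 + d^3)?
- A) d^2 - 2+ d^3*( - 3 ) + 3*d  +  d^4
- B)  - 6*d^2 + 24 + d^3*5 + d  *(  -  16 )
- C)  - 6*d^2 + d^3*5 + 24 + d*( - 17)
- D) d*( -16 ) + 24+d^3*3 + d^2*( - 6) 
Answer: B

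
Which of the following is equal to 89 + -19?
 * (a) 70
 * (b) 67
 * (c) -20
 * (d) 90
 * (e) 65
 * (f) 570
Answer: a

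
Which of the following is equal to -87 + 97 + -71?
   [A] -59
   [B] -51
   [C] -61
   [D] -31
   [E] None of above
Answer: C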